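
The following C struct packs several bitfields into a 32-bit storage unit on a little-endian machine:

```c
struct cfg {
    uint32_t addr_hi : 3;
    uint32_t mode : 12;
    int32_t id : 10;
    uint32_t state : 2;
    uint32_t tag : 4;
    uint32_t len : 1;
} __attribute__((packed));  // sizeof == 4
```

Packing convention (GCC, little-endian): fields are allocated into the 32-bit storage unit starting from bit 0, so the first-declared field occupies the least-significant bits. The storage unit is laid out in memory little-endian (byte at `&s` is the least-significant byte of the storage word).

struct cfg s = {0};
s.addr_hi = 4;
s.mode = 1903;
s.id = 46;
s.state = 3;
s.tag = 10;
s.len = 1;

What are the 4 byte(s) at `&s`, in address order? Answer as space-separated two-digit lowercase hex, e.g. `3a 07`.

addr_hi:3 = 4 → 0x4 << 0 → word 0x00000004
mode:12 = 1903 → 0x76f << 3 → word 0x00003b7c
id:10 = 46 → 0x2e << 15 → word 0x00173b7c
state:2 = 3 → 0x3 << 25 → word 0x06173b7c
tag:4 = 10 → 0xa << 27 → word 0x56173b7c
len:1 = 1 → 0x1 << 31 → word 0xd6173b7c
word = 0xd6173b7c → little-endian bytes:
  [0]=0x7c  [1]=0x3b  [2]=0x17  [3]=0xd6

7c 3b 17 d6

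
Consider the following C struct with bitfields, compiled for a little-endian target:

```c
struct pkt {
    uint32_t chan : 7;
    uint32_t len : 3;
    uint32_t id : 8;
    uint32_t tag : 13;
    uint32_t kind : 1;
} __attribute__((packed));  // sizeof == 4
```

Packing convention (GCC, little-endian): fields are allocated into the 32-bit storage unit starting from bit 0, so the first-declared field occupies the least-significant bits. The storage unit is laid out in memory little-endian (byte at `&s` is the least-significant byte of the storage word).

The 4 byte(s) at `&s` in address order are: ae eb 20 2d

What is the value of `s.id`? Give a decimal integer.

58

[0]=0xae [1]=0xeb [2]=0x20 [3]=0x2d (little-endian) → word 0x2d20ebae
chan [0+:7] = (word>>0) & 0x7f = 46
len [7+:3] = (word>>7) & 0x7 = 7
id [10+:8] = (word>>10) & 0xff = 58  ←
tag [18+:13] = (word>>18) & 0x1fff = 2888
kind [31+:1] = (word>>31) & 0x1 = 0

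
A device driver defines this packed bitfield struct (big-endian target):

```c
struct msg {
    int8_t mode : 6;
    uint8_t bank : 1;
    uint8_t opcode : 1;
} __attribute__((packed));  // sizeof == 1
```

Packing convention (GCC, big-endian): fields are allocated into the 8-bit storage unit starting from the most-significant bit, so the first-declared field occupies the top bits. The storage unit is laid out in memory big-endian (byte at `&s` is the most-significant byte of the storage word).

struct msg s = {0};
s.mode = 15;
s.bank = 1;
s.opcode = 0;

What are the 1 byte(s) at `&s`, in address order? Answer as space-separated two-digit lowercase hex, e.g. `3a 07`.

3e

mode:6 = 15 → 0xf << 2 → word 0x3c
bank:1 = 1 → 0x1 << 1 → word 0x3e
opcode:1 = 0 → 0x0 << 0 → word 0x3e
word = 0x3e → big-endian bytes:
  [0]=0x3e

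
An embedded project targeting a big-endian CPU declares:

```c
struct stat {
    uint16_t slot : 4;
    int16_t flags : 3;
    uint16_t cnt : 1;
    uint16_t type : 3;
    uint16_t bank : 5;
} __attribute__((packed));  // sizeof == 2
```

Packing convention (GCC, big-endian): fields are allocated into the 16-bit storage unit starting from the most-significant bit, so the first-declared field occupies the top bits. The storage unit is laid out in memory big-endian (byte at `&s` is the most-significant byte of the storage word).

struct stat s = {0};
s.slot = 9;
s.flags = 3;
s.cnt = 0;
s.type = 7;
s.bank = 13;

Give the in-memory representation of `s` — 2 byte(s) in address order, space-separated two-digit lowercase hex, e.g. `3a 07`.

96 ed

slot:4 = 9 → 0x9 << 12 → word 0x9000
flags:3 = 3 → 0x3 << 9 → word 0x9600
cnt:1 = 0 → 0x0 << 8 → word 0x9600
type:3 = 7 → 0x7 << 5 → word 0x96e0
bank:5 = 13 → 0xd << 0 → word 0x96ed
word = 0x96ed → big-endian bytes:
  [0]=0x96  [1]=0xed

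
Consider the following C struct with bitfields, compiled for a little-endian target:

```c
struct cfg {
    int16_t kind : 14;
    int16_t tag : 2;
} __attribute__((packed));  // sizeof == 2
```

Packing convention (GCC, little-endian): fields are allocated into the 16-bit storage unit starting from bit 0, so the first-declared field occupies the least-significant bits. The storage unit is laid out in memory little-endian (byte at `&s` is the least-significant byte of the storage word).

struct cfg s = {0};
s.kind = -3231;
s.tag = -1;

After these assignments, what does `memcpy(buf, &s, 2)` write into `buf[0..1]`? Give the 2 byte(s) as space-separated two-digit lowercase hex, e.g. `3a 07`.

kind:14 = -3231 → 0x3361 << 0 → word 0x3361
tag:2 = -1 → 0x3 << 14 → word 0xf361
word = 0xf361 → little-endian bytes:
  [0]=0x61  [1]=0xf3

61 f3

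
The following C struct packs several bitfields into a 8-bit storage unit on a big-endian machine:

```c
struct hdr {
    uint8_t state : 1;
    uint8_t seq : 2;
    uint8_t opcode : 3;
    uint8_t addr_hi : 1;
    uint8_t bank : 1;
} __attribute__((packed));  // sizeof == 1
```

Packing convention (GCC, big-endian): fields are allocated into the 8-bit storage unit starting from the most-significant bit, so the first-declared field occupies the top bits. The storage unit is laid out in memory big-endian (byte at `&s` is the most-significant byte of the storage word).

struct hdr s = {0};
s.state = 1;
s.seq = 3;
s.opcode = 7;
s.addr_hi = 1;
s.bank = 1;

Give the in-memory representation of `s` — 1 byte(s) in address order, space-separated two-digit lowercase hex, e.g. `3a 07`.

ff

state (1b) val=1 bits=0x1 at bit 7: 0x80
seq (2b) val=3 bits=0x3 at bit 5: 0xe0
opcode (3b) val=7 bits=0x7 at bit 2: 0xfc
addr_hi (1b) val=1 bits=0x1 at bit 1: 0xfe
bank (1b) val=1 bits=0x1 at bit 0: 0xff
word = 0xff → big-endian bytes:
  [0]=0xff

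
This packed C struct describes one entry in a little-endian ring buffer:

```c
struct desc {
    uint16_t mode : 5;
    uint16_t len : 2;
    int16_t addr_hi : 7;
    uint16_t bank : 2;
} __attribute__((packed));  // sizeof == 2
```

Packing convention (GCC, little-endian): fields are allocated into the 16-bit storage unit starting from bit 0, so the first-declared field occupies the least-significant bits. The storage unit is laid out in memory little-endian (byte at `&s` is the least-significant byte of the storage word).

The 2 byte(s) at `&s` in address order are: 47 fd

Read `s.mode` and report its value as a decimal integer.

7

[0]=0x47 [1]=0xfd (little-endian) → word 0xfd47
mode:5 @ bit 0 → (0xfd47>>0)&0x1f = 0x7  ←
len:2 @ bit 5 → (0xfd47>>5)&0x3 = 0x2
addr_hi:7 @ bit 7 → (0xfd47>>7)&0x7f = 0x7a
bank:2 @ bit 14 → (0xfd47>>14)&0x3 = 0x3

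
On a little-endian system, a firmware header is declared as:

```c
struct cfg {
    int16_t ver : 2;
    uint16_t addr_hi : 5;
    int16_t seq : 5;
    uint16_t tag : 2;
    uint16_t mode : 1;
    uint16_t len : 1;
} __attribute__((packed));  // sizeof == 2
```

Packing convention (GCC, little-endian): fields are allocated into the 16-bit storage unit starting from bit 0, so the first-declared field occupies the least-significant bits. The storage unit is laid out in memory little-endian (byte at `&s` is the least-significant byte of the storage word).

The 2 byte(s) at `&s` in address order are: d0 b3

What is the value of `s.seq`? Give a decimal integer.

[0]=0xd0 [1]=0xb3 (little-endian) → word 0xb3d0
ver [0+:2] = (word>>0) & 0x3 = 0
addr_hi [2+:5] = (word>>2) & 0x1f = 20
seq [7+:5] = (word>>7) & 0x1f = 7  ←
tag [12+:2] = (word>>12) & 0x3 = 3
mode [14+:1] = (word>>14) & 0x1 = 0
len [15+:1] = (word>>15) & 0x1 = 1
seq signed 5b, MSB=0: value = 7

7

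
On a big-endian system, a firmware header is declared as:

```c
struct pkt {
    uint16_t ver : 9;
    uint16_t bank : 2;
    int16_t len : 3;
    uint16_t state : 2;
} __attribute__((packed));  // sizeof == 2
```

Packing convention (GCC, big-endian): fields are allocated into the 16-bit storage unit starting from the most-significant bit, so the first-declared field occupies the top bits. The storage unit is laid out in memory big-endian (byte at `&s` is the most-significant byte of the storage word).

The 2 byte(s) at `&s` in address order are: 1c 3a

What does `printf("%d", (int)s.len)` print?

-2

[0]=0x1c [1]=0x3a (big-endian) → word 0x1c3a
ver [7+:9] = (word>>7) & 0x1ff = 56
bank [5+:2] = (word>>5) & 0x3 = 1
len [2+:3] = (word>>2) & 0x7 = 6  ←
state [0+:2] = (word>>0) & 0x3 = 2
len signed 3b, MSB=1: 6 - 8 = -2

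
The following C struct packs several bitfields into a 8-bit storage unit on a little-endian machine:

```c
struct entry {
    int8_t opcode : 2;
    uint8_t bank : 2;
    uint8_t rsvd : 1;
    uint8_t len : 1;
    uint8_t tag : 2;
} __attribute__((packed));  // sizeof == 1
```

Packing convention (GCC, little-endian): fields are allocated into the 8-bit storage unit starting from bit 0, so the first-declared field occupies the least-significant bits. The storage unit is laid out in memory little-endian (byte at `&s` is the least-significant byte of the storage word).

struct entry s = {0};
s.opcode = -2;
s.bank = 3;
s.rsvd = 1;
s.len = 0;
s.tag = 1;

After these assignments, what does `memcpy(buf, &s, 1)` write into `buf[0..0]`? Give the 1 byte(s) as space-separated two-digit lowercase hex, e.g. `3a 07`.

5e

opcode:2 = -2 → 0x2 << 0 → word 0x02
bank:2 = 3 → 0x3 << 2 → word 0x0e
rsvd:1 = 1 → 0x1 << 4 → word 0x1e
len:1 = 0 → 0x0 << 5 → word 0x1e
tag:2 = 1 → 0x1 << 6 → word 0x5e
word = 0x5e → little-endian bytes:
  [0]=0x5e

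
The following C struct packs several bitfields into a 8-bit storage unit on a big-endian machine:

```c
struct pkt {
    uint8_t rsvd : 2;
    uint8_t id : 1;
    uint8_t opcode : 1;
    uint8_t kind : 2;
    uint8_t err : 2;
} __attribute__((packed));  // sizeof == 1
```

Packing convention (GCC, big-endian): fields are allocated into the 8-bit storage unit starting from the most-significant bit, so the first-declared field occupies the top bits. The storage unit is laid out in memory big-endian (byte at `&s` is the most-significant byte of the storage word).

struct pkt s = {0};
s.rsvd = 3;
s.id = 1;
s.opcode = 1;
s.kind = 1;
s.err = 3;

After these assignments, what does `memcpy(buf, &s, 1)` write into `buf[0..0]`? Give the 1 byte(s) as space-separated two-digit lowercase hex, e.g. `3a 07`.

rsvd:2 = 3 → 0x3 << 6 → word 0xc0
id:1 = 1 → 0x1 << 5 → word 0xe0
opcode:1 = 1 → 0x1 << 4 → word 0xf0
kind:2 = 1 → 0x1 << 2 → word 0xf4
err:2 = 3 → 0x3 << 0 → word 0xf7
word = 0xf7 → big-endian bytes:
  [0]=0xf7

f7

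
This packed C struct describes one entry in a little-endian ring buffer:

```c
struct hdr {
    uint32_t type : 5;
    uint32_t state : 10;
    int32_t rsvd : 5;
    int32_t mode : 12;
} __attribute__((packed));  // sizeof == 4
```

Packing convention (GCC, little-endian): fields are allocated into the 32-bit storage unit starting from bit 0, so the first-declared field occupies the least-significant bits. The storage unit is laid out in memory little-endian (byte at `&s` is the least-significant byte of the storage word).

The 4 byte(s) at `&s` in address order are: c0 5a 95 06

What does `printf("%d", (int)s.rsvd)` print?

[0]=0xc0 [1]=0x5a [2]=0x95 [3]=0x06 (little-endian) → word 0x06955ac0
type:5 @ bit 0 → (0x06955ac0>>0)&0x1f = 0x0
state:10 @ bit 5 → (0x06955ac0>>5)&0x3ff = 0x2d6
rsvd:5 @ bit 15 → (0x06955ac0>>15)&0x1f = 0xa  ←
mode:12 @ bit 20 → (0x06955ac0>>20)&0xfff = 0x69
rsvd signed 5b, MSB=0: value = 10

10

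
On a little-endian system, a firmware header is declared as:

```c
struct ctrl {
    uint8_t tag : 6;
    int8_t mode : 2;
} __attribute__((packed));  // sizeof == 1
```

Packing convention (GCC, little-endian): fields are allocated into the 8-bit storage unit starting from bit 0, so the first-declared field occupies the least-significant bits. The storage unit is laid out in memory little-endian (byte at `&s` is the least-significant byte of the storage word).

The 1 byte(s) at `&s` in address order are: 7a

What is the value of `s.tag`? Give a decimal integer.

[0]=0x7a (little-endian) → word 0x7a
tag [0+:6] = (word>>0) & 0x3f = 58  ←
mode [6+:2] = (word>>6) & 0x3 = 1

58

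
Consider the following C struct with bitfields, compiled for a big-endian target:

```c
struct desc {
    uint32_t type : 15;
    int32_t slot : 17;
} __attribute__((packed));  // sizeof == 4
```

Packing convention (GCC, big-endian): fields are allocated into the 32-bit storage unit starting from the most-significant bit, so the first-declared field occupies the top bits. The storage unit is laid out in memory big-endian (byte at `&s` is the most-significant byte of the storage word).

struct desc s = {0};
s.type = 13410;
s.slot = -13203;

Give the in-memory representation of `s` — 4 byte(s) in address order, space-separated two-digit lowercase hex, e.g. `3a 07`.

type (15b) val=13410 bits=0x3462 at bit 17: 0x68c40000
slot (17b) val=-13203 bits=0x1cc6d at bit 0: 0x68c5cc6d
word = 0x68c5cc6d → big-endian bytes:
  [0]=0x68  [1]=0xc5  [2]=0xcc  [3]=0x6d

68 c5 cc 6d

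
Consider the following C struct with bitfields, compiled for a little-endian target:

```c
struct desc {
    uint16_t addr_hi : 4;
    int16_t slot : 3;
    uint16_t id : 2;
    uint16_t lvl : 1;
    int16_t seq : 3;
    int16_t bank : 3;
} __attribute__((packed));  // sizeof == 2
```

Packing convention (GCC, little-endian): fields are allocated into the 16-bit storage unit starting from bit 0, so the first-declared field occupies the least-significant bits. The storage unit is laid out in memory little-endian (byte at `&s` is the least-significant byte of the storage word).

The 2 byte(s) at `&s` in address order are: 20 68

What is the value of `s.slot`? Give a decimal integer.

[0]=0x20 [1]=0x68 (little-endian) → word 0x6820
addr_hi [0+:4] = (word>>0) & 0xf = 0
slot [4+:3] = (word>>4) & 0x7 = 2  ←
id [7+:2] = (word>>7) & 0x3 = 0
lvl [9+:1] = (word>>9) & 0x1 = 0
seq [10+:3] = (word>>10) & 0x7 = 2
bank [13+:3] = (word>>13) & 0x7 = 3
slot signed 3b, MSB=0: value = 2

2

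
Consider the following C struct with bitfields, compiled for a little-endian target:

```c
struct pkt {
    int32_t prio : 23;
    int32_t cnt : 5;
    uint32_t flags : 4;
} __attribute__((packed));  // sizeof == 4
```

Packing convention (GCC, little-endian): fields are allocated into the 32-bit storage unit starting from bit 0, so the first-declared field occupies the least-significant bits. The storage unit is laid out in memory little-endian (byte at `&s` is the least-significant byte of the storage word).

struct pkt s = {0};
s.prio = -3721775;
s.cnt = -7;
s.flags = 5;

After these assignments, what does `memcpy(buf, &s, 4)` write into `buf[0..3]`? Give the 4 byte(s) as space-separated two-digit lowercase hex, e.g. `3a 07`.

d1 35 c7 5c

prio:23 = -3721775 → 0x4735d1 << 0 → word 0x004735d1
cnt:5 = -7 → 0x19 << 23 → word 0x0cc735d1
flags:4 = 5 → 0x5 << 28 → word 0x5cc735d1
word = 0x5cc735d1 → little-endian bytes:
  [0]=0xd1  [1]=0x35  [2]=0xc7  [3]=0x5c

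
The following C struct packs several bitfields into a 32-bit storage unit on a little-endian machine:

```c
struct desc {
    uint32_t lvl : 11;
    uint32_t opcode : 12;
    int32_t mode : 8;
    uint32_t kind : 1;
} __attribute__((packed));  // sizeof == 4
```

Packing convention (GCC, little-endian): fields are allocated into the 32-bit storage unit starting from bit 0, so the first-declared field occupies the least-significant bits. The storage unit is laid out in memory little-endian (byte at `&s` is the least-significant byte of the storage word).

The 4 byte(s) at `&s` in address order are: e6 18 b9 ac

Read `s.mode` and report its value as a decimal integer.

89

[0]=0xe6 [1]=0x18 [2]=0xb9 [3]=0xac (little-endian) → word 0xacb918e6
lvl [0+:11] = (word>>0) & 0x7ff = 230
opcode [11+:12] = (word>>11) & 0xfff = 1827
mode [23+:8] = (word>>23) & 0xff = 89  ←
kind [31+:1] = (word>>31) & 0x1 = 1
mode signed 8b, MSB=0: value = 89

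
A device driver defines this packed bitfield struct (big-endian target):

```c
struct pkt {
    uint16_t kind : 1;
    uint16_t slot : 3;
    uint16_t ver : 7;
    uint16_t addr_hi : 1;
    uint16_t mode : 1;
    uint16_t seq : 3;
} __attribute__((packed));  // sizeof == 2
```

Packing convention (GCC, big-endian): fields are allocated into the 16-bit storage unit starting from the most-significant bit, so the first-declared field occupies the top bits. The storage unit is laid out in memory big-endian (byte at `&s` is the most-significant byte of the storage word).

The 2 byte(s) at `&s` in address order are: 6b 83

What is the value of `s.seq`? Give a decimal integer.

3

[0]=0x6b [1]=0x83 (big-endian) → word 0x6b83
kind [15+:1] = (word>>15) & 0x1 = 0
slot [12+:3] = (word>>12) & 0x7 = 6
ver [5+:7] = (word>>5) & 0x7f = 92
addr_hi [4+:1] = (word>>4) & 0x1 = 0
mode [3+:1] = (word>>3) & 0x1 = 0
seq [0+:3] = (word>>0) & 0x7 = 3  ←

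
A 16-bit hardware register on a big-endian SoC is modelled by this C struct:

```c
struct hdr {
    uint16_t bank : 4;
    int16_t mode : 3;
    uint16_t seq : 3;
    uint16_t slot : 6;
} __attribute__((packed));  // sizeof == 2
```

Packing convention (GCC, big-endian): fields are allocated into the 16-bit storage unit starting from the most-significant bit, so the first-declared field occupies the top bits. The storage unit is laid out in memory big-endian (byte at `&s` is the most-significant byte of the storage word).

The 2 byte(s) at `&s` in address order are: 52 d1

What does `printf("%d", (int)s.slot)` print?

[0]=0x52 [1]=0xd1 (big-endian) → word 0x52d1
bank [12+:4] = (word>>12) & 0xf = 5
mode [9+:3] = (word>>9) & 0x7 = 1
seq [6+:3] = (word>>6) & 0x7 = 3
slot [0+:6] = (word>>0) & 0x3f = 17  ←

17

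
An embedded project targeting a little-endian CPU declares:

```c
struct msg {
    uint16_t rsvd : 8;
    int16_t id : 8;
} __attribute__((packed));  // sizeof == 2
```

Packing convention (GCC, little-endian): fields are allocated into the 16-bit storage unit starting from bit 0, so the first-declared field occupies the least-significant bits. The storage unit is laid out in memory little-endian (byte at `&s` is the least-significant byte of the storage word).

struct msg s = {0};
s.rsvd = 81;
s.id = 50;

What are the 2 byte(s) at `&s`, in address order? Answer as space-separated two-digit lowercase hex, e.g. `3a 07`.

[0+:8] rsvd=81 & 0xff = 0x51; word=0x0051
[8+:8] id=50 & 0xff = 0x32; word=0x3251
word = 0x3251 → little-endian bytes:
  [0]=0x51  [1]=0x32

51 32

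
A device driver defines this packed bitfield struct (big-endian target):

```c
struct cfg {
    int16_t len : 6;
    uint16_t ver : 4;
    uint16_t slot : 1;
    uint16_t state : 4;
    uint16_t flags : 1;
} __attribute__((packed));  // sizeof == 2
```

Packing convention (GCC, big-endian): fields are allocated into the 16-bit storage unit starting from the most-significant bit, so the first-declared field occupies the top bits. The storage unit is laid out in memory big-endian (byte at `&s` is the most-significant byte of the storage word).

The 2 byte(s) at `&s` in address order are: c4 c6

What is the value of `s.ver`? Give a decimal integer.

[0]=0xc4 [1]=0xc6 (big-endian) → word 0xc4c6
len:6 @ bit 10 → (0xc4c6>>10)&0x3f = 0x31
ver:4 @ bit 6 → (0xc4c6>>6)&0xf = 0x3  ←
slot:1 @ bit 5 → (0xc4c6>>5)&0x1 = 0x0
state:4 @ bit 1 → (0xc4c6>>1)&0xf = 0x3
flags:1 @ bit 0 → (0xc4c6>>0)&0x1 = 0x0

3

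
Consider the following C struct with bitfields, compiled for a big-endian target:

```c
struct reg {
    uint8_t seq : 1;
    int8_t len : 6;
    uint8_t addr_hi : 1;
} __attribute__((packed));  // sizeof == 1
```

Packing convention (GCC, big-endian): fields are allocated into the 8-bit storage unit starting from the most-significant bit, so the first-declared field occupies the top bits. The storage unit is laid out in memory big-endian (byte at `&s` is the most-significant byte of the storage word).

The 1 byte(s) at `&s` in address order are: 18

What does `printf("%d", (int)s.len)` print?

[0]=0x18 (big-endian) → word 0x18
seq:1 @ bit 7 → (0x18>>7)&0x1 = 0x0
len:6 @ bit 1 → (0x18>>1)&0x3f = 0xc  ←
addr_hi:1 @ bit 0 → (0x18>>0)&0x1 = 0x0
len signed 6b, MSB=0: value = 12

12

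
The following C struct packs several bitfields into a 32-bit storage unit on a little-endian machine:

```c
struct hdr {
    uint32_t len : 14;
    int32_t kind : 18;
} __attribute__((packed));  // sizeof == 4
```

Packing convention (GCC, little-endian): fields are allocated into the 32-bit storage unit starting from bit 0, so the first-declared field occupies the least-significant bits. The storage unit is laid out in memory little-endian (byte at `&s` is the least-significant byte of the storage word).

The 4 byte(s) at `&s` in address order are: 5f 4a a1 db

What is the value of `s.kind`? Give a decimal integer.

[0]=0x5f [1]=0x4a [2]=0xa1 [3]=0xdb (little-endian) → word 0xdba14a5f
len:14 @ bit 0 → (0xdba14a5f>>0)&0x3fff = 0xa5f
kind:18 @ bit 14 → (0xdba14a5f>>14)&0x3ffff = 0x36e85  ←
kind signed 18b, MSB=1: 224901 - 262144 = -37243

-37243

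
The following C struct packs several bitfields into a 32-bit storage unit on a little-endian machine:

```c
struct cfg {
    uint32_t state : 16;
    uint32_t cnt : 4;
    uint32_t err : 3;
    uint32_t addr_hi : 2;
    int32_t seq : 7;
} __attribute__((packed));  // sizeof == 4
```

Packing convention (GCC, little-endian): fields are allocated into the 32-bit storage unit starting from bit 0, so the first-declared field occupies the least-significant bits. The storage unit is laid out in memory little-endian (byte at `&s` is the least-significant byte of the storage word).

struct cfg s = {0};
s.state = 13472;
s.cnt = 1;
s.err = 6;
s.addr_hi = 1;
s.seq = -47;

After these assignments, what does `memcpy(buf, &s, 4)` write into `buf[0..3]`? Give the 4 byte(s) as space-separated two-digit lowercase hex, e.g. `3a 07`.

state:16 = 13472 → 0x34a0 << 0 → word 0x000034a0
cnt:4 = 1 → 0x1 << 16 → word 0x000134a0
err:3 = 6 → 0x6 << 20 → word 0x006134a0
addr_hi:2 = 1 → 0x1 << 23 → word 0x00e134a0
seq:7 = -47 → 0x51 << 25 → word 0xa2e134a0
word = 0xa2e134a0 → little-endian bytes:
  [0]=0xa0  [1]=0x34  [2]=0xe1  [3]=0xa2

a0 34 e1 a2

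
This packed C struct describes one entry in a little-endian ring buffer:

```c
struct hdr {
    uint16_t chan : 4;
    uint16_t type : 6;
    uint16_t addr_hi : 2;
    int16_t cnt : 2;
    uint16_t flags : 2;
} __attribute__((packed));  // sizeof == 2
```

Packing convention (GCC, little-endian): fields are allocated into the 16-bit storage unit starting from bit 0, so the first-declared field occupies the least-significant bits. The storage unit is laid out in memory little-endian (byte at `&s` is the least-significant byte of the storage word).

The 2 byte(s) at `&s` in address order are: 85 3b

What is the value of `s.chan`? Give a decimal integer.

[0]=0x85 [1]=0x3b (little-endian) → word 0x3b85
chan [0+:4] = (word>>0) & 0xf = 5  ←
type [4+:6] = (word>>4) & 0x3f = 56
addr_hi [10+:2] = (word>>10) & 0x3 = 2
cnt [12+:2] = (word>>12) & 0x3 = 3
flags [14+:2] = (word>>14) & 0x3 = 0

5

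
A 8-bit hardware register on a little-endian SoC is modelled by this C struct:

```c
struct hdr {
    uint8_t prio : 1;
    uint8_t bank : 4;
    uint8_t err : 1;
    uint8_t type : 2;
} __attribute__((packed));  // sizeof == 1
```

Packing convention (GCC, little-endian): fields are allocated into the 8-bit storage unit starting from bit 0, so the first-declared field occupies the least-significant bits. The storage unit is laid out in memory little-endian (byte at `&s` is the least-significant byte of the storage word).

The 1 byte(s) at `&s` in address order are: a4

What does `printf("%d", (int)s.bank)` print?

[0]=0xa4 (little-endian) → word 0xa4
prio:1 @ bit 0 → (0xa4>>0)&0x1 = 0x0
bank:4 @ bit 1 → (0xa4>>1)&0xf = 0x2  ←
err:1 @ bit 5 → (0xa4>>5)&0x1 = 0x1
type:2 @ bit 6 → (0xa4>>6)&0x3 = 0x2

2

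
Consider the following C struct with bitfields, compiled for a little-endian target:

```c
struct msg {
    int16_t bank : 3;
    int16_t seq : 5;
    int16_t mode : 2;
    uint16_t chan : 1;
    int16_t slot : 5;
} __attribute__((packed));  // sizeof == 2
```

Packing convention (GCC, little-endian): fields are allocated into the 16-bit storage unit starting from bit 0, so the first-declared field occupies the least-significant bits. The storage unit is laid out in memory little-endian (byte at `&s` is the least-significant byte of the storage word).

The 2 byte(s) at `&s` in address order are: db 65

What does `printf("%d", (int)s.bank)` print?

3

[0]=0xdb [1]=0x65 (little-endian) → word 0x65db
bank [0+:3] = (word>>0) & 0x7 = 3  ←
seq [3+:5] = (word>>3) & 0x1f = 27
mode [8+:2] = (word>>8) & 0x3 = 1
chan [10+:1] = (word>>10) & 0x1 = 1
slot [11+:5] = (word>>11) & 0x1f = 12
bank signed 3b, MSB=0: value = 3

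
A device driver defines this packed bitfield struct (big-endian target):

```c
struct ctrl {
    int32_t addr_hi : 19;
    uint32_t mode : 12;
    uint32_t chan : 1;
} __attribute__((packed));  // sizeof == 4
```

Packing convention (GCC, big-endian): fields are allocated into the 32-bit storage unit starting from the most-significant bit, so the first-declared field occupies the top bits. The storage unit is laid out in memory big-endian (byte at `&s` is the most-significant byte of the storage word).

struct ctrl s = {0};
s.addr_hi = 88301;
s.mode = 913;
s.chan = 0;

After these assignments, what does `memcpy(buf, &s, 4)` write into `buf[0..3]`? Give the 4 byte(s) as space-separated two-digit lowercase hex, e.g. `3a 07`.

addr_hi:19 = 88301 → 0x158ed << 13 → word 0x2b1da000
mode:12 = 913 → 0x391 << 1 → word 0x2b1da722
chan:1 = 0 → 0x0 << 0 → word 0x2b1da722
word = 0x2b1da722 → big-endian bytes:
  [0]=0x2b  [1]=0x1d  [2]=0xa7  [3]=0x22

2b 1d a7 22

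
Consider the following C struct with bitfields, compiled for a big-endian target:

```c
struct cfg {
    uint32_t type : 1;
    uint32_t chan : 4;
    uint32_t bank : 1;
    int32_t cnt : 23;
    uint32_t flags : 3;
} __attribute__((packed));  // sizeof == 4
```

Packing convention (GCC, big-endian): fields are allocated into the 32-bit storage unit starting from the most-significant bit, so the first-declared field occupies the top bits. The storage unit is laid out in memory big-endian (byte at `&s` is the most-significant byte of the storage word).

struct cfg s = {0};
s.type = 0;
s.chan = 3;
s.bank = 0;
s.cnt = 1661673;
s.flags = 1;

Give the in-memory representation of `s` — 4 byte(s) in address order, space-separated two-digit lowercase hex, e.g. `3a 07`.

18 ca d7 49

type (1b) val=0 bits=0x0 at bit 31: 0x00000000
chan (4b) val=3 bits=0x3 at bit 27: 0x18000000
bank (1b) val=0 bits=0x0 at bit 26: 0x18000000
cnt (23b) val=1661673 bits=0x195ae9 at bit 3: 0x18cad748
flags (3b) val=1 bits=0x1 at bit 0: 0x18cad749
word = 0x18cad749 → big-endian bytes:
  [0]=0x18  [1]=0xca  [2]=0xd7  [3]=0x49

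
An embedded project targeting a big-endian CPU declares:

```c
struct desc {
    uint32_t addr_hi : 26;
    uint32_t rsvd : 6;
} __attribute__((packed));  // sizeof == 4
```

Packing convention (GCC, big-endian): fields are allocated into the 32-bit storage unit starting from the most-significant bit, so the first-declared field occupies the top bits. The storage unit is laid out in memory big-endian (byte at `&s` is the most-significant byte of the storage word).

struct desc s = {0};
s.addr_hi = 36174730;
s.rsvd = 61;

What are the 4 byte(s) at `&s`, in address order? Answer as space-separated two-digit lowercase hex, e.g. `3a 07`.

89 fe e2 bd

addr_hi:26 = 36174730 → 0x227fb8a << 6 → word 0x89fee280
rsvd:6 = 61 → 0x3d << 0 → word 0x89fee2bd
word = 0x89fee2bd → big-endian bytes:
  [0]=0x89  [1]=0xfe  [2]=0xe2  [3]=0xbd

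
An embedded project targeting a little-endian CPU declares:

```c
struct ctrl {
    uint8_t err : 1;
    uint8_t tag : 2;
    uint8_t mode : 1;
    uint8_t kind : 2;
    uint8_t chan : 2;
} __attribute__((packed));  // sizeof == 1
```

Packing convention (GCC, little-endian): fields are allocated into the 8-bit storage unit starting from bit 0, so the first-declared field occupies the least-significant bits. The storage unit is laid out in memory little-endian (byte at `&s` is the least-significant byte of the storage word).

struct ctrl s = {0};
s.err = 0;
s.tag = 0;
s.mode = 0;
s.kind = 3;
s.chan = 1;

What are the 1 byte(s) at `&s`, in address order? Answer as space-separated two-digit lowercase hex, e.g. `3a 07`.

70

[0+:1] err=0 & 0x1 = 0x0; word=0x00
[1+:2] tag=0 & 0x3 = 0x0; word=0x00
[3+:1] mode=0 & 0x1 = 0x0; word=0x00
[4+:2] kind=3 & 0x3 = 0x3; word=0x30
[6+:2] chan=1 & 0x3 = 0x1; word=0x70
word = 0x70 → little-endian bytes:
  [0]=0x70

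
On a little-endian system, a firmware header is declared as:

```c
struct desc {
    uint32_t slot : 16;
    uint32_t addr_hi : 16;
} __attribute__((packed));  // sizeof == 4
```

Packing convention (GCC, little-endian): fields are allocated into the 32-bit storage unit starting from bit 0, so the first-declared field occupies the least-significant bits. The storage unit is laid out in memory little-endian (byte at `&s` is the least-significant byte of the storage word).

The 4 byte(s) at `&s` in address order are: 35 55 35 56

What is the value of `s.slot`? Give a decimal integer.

[0]=0x35 [1]=0x55 [2]=0x35 [3]=0x56 (little-endian) → word 0x56355535
slot:16 @ bit 0 → (0x56355535>>0)&0xffff = 0x5535  ←
addr_hi:16 @ bit 16 → (0x56355535>>16)&0xffff = 0x5635

21813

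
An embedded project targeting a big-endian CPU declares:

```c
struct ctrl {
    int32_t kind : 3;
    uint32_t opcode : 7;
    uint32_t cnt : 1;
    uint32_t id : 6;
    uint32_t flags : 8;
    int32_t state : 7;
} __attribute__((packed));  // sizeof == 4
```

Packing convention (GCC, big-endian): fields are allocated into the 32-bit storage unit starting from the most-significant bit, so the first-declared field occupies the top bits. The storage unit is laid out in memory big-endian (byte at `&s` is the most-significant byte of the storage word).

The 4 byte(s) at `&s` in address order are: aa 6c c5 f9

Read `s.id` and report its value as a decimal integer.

25

[0]=0xaa [1]=0x6c [2]=0xc5 [3]=0xf9 (big-endian) → word 0xaa6cc5f9
kind:3 @ bit 29 → (0xaa6cc5f9>>29)&0x7 = 0x5
opcode:7 @ bit 22 → (0xaa6cc5f9>>22)&0x7f = 0x29
cnt:1 @ bit 21 → (0xaa6cc5f9>>21)&0x1 = 0x1
id:6 @ bit 15 → (0xaa6cc5f9>>15)&0x3f = 0x19  ←
flags:8 @ bit 7 → (0xaa6cc5f9>>7)&0xff = 0x8b
state:7 @ bit 0 → (0xaa6cc5f9>>0)&0x7f = 0x79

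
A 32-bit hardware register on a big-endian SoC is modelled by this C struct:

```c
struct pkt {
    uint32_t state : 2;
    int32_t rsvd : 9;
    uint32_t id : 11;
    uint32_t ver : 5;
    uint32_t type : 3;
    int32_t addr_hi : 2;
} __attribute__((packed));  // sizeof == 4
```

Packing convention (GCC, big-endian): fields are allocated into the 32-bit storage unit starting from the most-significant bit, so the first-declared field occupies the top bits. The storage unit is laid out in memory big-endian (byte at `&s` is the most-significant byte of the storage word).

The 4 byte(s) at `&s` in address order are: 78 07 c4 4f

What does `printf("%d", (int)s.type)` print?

[0]=0x78 [1]=0x07 [2]=0xc4 [3]=0x4f (big-endian) → word 0x7807c44f
state:2 @ bit 30 → (0x7807c44f>>30)&0x3 = 0x1
rsvd:9 @ bit 21 → (0x7807c44f>>21)&0x1ff = 0x1c0
id:11 @ bit 10 → (0x7807c44f>>10)&0x7ff = 0x1f1
ver:5 @ bit 5 → (0x7807c44f>>5)&0x1f = 0x2
type:3 @ bit 2 → (0x7807c44f>>2)&0x7 = 0x3  ←
addr_hi:2 @ bit 0 → (0x7807c44f>>0)&0x3 = 0x3

3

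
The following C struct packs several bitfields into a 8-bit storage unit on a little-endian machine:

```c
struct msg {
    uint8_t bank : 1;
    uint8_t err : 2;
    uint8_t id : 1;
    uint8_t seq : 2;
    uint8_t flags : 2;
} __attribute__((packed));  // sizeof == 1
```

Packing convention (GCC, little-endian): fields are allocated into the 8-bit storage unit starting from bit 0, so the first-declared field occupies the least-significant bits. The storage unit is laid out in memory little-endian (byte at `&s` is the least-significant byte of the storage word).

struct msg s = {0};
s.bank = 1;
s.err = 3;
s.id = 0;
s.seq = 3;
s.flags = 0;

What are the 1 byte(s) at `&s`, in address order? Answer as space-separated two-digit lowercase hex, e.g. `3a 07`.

bank:1 = 1 → 0x1 << 0 → word 0x01
err:2 = 3 → 0x3 << 1 → word 0x07
id:1 = 0 → 0x0 << 3 → word 0x07
seq:2 = 3 → 0x3 << 4 → word 0x37
flags:2 = 0 → 0x0 << 6 → word 0x37
word = 0x37 → little-endian bytes:
  [0]=0x37

37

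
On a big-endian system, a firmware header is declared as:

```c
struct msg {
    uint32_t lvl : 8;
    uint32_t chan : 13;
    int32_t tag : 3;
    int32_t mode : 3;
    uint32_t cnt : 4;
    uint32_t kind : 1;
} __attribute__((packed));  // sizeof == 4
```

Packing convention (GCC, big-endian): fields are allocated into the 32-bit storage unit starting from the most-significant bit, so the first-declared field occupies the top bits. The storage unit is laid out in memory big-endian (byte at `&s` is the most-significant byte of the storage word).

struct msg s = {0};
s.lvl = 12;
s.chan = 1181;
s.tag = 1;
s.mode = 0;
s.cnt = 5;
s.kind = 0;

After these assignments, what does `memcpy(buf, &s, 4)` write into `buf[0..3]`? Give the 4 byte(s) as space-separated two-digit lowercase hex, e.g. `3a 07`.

lvl:8 = 12 → 0xc << 24 → word 0x0c000000
chan:13 = 1181 → 0x49d << 11 → word 0x0c24e800
tag:3 = 1 → 0x1 << 8 → word 0x0c24e900
mode:3 = 0 → 0x0 << 5 → word 0x0c24e900
cnt:4 = 5 → 0x5 << 1 → word 0x0c24e90a
kind:1 = 0 → 0x0 << 0 → word 0x0c24e90a
word = 0x0c24e90a → big-endian bytes:
  [0]=0x0c  [1]=0x24  [2]=0xe9  [3]=0x0a

0c 24 e9 0a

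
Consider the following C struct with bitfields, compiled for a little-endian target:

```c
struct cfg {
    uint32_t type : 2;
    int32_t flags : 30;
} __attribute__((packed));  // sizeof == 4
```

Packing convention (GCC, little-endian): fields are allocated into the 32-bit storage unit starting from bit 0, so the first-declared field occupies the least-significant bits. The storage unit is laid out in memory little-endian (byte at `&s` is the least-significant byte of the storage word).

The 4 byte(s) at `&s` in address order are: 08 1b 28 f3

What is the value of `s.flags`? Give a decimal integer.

[0]=0x08 [1]=0x1b [2]=0x28 [3]=0xf3 (little-endian) → word 0xf3281b08
type [0+:2] = (word>>0) & 0x3 = 0
flags [2+:30] = (word>>2) & 0x3fffffff = 1019872962  ←
flags signed 30b, MSB=1: 1019872962 - 1073741824 = -53868862

-53868862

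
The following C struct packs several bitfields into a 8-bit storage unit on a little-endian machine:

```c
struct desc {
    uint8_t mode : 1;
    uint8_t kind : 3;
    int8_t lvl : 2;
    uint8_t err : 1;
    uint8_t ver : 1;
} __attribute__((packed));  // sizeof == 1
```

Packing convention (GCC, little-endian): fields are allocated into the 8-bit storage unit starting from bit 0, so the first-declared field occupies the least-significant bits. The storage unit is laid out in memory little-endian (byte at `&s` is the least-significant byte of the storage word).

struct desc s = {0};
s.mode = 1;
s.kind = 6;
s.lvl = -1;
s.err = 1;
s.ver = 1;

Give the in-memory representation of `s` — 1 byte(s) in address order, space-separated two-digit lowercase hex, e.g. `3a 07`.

fd

mode (1b) val=1 bits=0x1 at bit 0: 0x01
kind (3b) val=6 bits=0x6 at bit 1: 0x0d
lvl (2b) val=-1 bits=0x3 at bit 4: 0x3d
err (1b) val=1 bits=0x1 at bit 6: 0x7d
ver (1b) val=1 bits=0x1 at bit 7: 0xfd
word = 0xfd → little-endian bytes:
  [0]=0xfd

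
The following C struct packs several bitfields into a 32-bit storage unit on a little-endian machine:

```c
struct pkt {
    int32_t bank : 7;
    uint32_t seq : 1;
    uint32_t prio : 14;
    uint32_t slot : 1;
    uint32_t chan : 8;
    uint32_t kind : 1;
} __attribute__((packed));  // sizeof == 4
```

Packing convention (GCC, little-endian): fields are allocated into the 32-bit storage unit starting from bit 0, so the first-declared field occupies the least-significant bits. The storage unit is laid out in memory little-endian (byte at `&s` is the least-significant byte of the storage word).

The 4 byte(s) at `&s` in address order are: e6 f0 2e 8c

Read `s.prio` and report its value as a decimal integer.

[0]=0xe6 [1]=0xf0 [2]=0x2e [3]=0x8c (little-endian) → word 0x8c2ef0e6
bank [0+:7] = (word>>0) & 0x7f = 102
seq [7+:1] = (word>>7) & 0x1 = 1
prio [8+:14] = (word>>8) & 0x3fff = 12016  ←
slot [22+:1] = (word>>22) & 0x1 = 0
chan [23+:8] = (word>>23) & 0xff = 24
kind [31+:1] = (word>>31) & 0x1 = 1

12016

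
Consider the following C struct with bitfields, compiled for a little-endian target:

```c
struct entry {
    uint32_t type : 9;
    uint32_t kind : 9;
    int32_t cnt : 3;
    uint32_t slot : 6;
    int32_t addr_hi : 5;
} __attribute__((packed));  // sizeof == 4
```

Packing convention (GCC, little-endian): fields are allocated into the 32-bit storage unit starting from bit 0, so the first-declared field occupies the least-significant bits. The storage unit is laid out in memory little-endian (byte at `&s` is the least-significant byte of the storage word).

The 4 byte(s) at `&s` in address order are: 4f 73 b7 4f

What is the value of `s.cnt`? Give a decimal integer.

[0]=0x4f [1]=0x73 [2]=0xb7 [3]=0x4f (little-endian) → word 0x4fb7734f
type:9 @ bit 0 → (0x4fb7734f>>0)&0x1ff = 0x14f
kind:9 @ bit 9 → (0x4fb7734f>>9)&0x1ff = 0x1b9
cnt:3 @ bit 18 → (0x4fb7734f>>18)&0x7 = 0x5  ←
slot:6 @ bit 21 → (0x4fb7734f>>21)&0x3f = 0x3d
addr_hi:5 @ bit 27 → (0x4fb7734f>>27)&0x1f = 0x9
cnt signed 3b, MSB=1: 5 - 8 = -3

-3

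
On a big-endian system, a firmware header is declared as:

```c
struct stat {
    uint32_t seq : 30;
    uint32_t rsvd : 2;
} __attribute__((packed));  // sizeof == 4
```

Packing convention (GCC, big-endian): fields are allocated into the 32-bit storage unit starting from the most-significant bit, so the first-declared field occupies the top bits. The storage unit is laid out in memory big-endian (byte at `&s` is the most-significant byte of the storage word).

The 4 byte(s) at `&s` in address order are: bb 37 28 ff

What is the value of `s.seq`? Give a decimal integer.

785238591

[0]=0xbb [1]=0x37 [2]=0x28 [3]=0xff (big-endian) → word 0xbb3728ff
seq:30 @ bit 2 → (0xbb3728ff>>2)&0x3fffffff = 0x2ecdca3f  ←
rsvd:2 @ bit 0 → (0xbb3728ff>>0)&0x3 = 0x3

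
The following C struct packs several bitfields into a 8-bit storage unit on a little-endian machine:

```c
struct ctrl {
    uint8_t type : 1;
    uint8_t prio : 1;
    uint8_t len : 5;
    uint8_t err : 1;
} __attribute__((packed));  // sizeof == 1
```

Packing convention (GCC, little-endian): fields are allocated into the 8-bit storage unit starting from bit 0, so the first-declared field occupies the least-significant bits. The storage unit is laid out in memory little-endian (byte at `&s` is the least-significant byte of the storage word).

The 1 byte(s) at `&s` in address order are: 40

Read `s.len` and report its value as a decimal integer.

16

[0]=0x40 (little-endian) → word 0x40
type:1 @ bit 0 → (0x40>>0)&0x1 = 0x0
prio:1 @ bit 1 → (0x40>>1)&0x1 = 0x0
len:5 @ bit 2 → (0x40>>2)&0x1f = 0x10  ←
err:1 @ bit 7 → (0x40>>7)&0x1 = 0x0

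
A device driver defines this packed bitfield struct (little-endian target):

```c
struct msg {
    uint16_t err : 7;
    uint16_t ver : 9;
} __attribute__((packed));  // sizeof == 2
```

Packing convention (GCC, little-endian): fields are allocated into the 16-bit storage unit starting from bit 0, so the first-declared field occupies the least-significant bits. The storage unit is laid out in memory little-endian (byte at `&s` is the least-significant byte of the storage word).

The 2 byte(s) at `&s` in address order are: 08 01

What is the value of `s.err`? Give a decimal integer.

[0]=0x08 [1]=0x01 (little-endian) → word 0x0108
err:7 @ bit 0 → (0x0108>>0)&0x7f = 0x8  ←
ver:9 @ bit 7 → (0x0108>>7)&0x1ff = 0x2

8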